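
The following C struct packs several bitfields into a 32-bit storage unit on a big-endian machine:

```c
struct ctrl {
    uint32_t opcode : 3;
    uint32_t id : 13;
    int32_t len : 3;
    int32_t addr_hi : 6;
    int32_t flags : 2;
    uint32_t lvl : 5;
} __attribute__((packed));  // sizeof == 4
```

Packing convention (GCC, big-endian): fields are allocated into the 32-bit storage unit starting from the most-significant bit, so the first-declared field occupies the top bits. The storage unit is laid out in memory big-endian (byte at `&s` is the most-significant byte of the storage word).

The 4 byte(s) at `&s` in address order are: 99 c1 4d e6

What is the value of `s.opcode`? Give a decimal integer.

[0]=0x99 [1]=0xc1 [2]=0x4d [3]=0xe6 (big-endian) → word 0x99c14de6
opcode [29+:3] = (word>>29) & 0x7 = 4  ←
id [16+:13] = (word>>16) & 0x1fff = 6593
len [13+:3] = (word>>13) & 0x7 = 2
addr_hi [7+:6] = (word>>7) & 0x3f = 27
flags [5+:2] = (word>>5) & 0x3 = 3
lvl [0+:5] = (word>>0) & 0x1f = 6

4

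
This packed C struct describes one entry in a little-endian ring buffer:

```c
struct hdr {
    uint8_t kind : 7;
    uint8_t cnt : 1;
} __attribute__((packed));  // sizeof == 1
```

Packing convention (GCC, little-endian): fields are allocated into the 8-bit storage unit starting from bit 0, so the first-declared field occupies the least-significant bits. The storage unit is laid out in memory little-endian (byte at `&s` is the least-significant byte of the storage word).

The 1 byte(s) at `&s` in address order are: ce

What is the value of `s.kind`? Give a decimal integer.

78

[0]=0xce (little-endian) → word 0xce
kind:7 @ bit 0 → (0xce>>0)&0x7f = 0x4e  ←
cnt:1 @ bit 7 → (0xce>>7)&0x1 = 0x1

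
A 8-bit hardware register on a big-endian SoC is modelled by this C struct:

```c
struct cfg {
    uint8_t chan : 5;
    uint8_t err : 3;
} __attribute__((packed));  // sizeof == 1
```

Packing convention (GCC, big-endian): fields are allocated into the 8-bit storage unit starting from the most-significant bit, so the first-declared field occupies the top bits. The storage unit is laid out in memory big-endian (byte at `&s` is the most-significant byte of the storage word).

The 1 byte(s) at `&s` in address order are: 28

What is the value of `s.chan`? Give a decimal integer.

5

[0]=0x28 (big-endian) → word 0x28
chan [3+:5] = (word>>3) & 0x1f = 5  ←
err [0+:3] = (word>>0) & 0x7 = 0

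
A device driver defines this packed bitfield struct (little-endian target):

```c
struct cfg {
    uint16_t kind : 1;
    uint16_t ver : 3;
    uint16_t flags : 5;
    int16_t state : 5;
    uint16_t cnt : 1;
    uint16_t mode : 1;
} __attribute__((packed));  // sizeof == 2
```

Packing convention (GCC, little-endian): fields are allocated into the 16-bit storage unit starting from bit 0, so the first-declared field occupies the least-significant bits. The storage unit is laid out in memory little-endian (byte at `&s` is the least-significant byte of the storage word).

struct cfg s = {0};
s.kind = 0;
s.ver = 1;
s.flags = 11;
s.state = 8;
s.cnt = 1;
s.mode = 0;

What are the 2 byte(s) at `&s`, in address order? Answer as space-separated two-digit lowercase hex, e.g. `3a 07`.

b2 50

[0+:1] kind=0 & 0x1 = 0x0; word=0x0000
[1+:3] ver=1 & 0x7 = 0x1; word=0x0002
[4+:5] flags=11 & 0x1f = 0xb; word=0x00b2
[9+:5] state=8 & 0x1f = 0x8; word=0x10b2
[14+:1] cnt=1 & 0x1 = 0x1; word=0x50b2
[15+:1] mode=0 & 0x1 = 0x0; word=0x50b2
word = 0x50b2 → little-endian bytes:
  [0]=0xb2  [1]=0x50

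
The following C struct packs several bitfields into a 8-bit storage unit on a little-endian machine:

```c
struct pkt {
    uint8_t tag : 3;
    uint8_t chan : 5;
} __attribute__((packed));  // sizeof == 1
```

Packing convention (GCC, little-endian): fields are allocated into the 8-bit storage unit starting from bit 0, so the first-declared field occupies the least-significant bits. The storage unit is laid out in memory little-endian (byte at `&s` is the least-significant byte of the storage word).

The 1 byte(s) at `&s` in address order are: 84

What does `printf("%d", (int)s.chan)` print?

[0]=0x84 (little-endian) → word 0x84
tag:3 @ bit 0 → (0x84>>0)&0x7 = 0x4
chan:5 @ bit 3 → (0x84>>3)&0x1f = 0x10  ←

16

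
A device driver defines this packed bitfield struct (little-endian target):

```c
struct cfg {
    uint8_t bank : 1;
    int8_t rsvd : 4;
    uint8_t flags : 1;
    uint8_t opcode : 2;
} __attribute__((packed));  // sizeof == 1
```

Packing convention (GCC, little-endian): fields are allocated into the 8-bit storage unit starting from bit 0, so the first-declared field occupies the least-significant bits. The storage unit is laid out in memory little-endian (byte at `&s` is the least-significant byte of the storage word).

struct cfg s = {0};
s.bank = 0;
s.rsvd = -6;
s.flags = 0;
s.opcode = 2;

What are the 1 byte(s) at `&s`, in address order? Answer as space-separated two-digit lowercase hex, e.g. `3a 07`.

94

bank:1 = 0 → 0x0 << 0 → word 0x00
rsvd:4 = -6 → 0xa << 1 → word 0x14
flags:1 = 0 → 0x0 << 5 → word 0x14
opcode:2 = 2 → 0x2 << 6 → word 0x94
word = 0x94 → little-endian bytes:
  [0]=0x94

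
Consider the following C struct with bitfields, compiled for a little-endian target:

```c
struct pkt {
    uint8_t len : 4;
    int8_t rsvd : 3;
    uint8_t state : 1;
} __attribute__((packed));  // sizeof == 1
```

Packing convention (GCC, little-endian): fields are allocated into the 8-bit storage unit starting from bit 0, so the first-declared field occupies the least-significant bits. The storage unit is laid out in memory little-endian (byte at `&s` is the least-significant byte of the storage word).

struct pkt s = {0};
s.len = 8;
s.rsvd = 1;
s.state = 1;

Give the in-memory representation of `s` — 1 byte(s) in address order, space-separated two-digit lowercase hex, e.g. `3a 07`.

98

len:4 = 8 → 0x8 << 0 → word 0x08
rsvd:3 = 1 → 0x1 << 4 → word 0x18
state:1 = 1 → 0x1 << 7 → word 0x98
word = 0x98 → little-endian bytes:
  [0]=0x98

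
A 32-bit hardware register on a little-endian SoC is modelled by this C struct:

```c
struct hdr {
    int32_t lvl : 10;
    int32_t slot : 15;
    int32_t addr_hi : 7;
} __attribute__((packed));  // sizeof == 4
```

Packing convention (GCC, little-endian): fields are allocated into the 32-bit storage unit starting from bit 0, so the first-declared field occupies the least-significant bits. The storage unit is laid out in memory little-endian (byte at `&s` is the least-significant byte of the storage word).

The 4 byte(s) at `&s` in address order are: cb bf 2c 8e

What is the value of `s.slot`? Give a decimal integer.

2863

[0]=0xcb [1]=0xbf [2]=0x2c [3]=0x8e (little-endian) → word 0x8e2cbfcb
lvl [0+:10] = (word>>0) & 0x3ff = 971
slot [10+:15] = (word>>10) & 0x7fff = 2863  ←
addr_hi [25+:7] = (word>>25) & 0x7f = 71
slot signed 15b, MSB=0: value = 2863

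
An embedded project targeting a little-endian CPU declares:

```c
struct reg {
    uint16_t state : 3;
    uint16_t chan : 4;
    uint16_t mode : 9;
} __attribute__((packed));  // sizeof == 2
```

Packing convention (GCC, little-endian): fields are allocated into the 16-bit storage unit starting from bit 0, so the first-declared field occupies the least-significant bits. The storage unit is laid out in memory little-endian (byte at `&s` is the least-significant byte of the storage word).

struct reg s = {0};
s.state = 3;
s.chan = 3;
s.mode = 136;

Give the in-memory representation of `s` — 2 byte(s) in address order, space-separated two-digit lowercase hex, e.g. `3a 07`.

[0+:3] state=3 & 0x7 = 0x3; word=0x0003
[3+:4] chan=3 & 0xf = 0x3; word=0x001b
[7+:9] mode=136 & 0x1ff = 0x88; word=0x441b
word = 0x441b → little-endian bytes:
  [0]=0x1b  [1]=0x44

1b 44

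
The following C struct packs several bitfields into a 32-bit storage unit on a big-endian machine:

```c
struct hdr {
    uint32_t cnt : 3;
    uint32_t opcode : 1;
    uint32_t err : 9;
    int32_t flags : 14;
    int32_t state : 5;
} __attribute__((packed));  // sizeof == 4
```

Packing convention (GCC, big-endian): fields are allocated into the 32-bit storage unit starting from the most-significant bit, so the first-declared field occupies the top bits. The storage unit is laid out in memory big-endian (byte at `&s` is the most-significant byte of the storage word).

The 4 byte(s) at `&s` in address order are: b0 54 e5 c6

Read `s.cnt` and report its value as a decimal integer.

5

[0]=0xb0 [1]=0x54 [2]=0xe5 [3]=0xc6 (big-endian) → word 0xb054e5c6
cnt [29+:3] = (word>>29) & 0x7 = 5  ←
opcode [28+:1] = (word>>28) & 0x1 = 1
err [19+:9] = (word>>19) & 0x1ff = 10
flags [5+:14] = (word>>5) & 0x3fff = 10030
state [0+:5] = (word>>0) & 0x1f = 6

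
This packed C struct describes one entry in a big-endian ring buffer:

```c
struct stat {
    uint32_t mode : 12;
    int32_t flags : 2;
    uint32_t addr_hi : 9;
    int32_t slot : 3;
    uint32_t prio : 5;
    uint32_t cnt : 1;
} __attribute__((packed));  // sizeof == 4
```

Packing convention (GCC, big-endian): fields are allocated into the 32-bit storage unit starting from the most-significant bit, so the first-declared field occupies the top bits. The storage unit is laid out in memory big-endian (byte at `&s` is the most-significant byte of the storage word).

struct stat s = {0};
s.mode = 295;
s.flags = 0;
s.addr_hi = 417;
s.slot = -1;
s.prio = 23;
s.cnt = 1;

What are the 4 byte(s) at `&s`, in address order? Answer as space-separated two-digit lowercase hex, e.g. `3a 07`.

12 73 43 ef

mode:12 = 295 → 0x127 << 20 → word 0x12700000
flags:2 = 0 → 0x0 << 18 → word 0x12700000
addr_hi:9 = 417 → 0x1a1 << 9 → word 0x12734200
slot:3 = -1 → 0x7 << 6 → word 0x127343c0
prio:5 = 23 → 0x17 << 1 → word 0x127343ee
cnt:1 = 1 → 0x1 << 0 → word 0x127343ef
word = 0x127343ef → big-endian bytes:
  [0]=0x12  [1]=0x73  [2]=0x43  [3]=0xef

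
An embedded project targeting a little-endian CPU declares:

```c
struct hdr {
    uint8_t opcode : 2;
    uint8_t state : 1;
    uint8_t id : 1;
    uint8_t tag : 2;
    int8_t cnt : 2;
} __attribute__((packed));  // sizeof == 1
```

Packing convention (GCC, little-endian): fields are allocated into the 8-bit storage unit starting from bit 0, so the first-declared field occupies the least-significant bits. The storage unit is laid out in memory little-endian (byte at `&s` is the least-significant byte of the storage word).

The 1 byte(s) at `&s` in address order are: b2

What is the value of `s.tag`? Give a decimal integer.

[0]=0xb2 (little-endian) → word 0xb2
opcode [0+:2] = (word>>0) & 0x3 = 2
state [2+:1] = (word>>2) & 0x1 = 0
id [3+:1] = (word>>3) & 0x1 = 0
tag [4+:2] = (word>>4) & 0x3 = 3  ←
cnt [6+:2] = (word>>6) & 0x3 = 2

3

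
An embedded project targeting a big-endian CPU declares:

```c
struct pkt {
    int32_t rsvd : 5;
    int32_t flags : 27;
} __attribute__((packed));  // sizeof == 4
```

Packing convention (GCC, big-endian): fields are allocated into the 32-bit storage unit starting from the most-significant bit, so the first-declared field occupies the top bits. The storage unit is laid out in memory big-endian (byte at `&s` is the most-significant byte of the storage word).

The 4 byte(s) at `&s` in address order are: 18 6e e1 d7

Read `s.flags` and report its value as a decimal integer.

7266775

[0]=0x18 [1]=0x6e [2]=0xe1 [3]=0xd7 (big-endian) → word 0x186ee1d7
rsvd:5 @ bit 27 → (0x186ee1d7>>27)&0x1f = 0x3
flags:27 @ bit 0 → (0x186ee1d7>>0)&0x7ffffff = 0x6ee1d7  ←
flags signed 27b, MSB=0: value = 7266775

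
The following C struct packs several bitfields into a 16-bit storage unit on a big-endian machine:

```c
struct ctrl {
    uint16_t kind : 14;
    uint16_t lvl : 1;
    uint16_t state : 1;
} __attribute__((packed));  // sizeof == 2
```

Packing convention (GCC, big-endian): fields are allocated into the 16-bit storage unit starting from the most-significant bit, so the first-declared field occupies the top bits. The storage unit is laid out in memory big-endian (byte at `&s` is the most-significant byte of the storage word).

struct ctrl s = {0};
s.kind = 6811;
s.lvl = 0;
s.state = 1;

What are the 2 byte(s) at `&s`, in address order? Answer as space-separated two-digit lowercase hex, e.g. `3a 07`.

6a 6d

[2+:14] kind=6811 & 0x3fff = 0x1a9b; word=0x6a6c
[1+:1] lvl=0 & 0x1 = 0x0; word=0x6a6c
[0+:1] state=1 & 0x1 = 0x1; word=0x6a6d
word = 0x6a6d → big-endian bytes:
  [0]=0x6a  [1]=0x6d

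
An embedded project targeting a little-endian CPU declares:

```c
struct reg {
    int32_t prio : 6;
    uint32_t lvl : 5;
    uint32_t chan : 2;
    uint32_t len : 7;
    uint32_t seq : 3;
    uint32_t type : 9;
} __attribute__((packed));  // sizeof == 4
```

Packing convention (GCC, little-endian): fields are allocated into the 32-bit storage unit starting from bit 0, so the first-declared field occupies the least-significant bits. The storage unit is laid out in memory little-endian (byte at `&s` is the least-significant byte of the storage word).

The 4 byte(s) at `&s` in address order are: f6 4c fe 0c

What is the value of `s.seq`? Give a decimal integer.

7

[0]=0xf6 [1]=0x4c [2]=0xfe [3]=0x0c (little-endian) → word 0x0cfe4cf6
prio [0+:6] = (word>>0) & 0x3f = 54
lvl [6+:5] = (word>>6) & 0x1f = 19
chan [11+:2] = (word>>11) & 0x3 = 1
len [13+:7] = (word>>13) & 0x7f = 114
seq [20+:3] = (word>>20) & 0x7 = 7  ←
type [23+:9] = (word>>23) & 0x1ff = 25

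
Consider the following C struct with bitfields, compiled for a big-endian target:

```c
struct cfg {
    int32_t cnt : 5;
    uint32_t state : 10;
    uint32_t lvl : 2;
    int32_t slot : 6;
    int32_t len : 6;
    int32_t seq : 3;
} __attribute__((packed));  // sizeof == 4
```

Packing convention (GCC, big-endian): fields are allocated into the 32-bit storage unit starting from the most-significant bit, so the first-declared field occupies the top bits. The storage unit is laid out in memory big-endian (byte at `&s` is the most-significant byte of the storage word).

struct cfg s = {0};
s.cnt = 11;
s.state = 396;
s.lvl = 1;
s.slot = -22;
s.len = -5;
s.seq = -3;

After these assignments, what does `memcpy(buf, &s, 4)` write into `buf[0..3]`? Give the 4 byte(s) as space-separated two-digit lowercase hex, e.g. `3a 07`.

5b 18 d5 dd

cnt (5b) val=11 bits=0xb at bit 27: 0x58000000
state (10b) val=396 bits=0x18c at bit 17: 0x5b180000
lvl (2b) val=1 bits=0x1 at bit 15: 0x5b188000
slot (6b) val=-22 bits=0x2a at bit 9: 0x5b18d400
len (6b) val=-5 bits=0x3b at bit 3: 0x5b18d5d8
seq (3b) val=-3 bits=0x5 at bit 0: 0x5b18d5dd
word = 0x5b18d5dd → big-endian bytes:
  [0]=0x5b  [1]=0x18  [2]=0xd5  [3]=0xdd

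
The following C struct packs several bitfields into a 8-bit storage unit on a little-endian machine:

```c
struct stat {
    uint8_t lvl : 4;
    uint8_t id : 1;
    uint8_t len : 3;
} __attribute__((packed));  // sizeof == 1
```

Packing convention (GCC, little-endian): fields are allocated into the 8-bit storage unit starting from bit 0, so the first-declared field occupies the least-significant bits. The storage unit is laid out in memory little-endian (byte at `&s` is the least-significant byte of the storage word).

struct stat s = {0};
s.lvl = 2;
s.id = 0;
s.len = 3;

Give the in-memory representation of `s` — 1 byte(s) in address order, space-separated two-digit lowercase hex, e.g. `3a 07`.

lvl:4 = 2 → 0x2 << 0 → word 0x02
id:1 = 0 → 0x0 << 4 → word 0x02
len:3 = 3 → 0x3 << 5 → word 0x62
word = 0x62 → little-endian bytes:
  [0]=0x62

62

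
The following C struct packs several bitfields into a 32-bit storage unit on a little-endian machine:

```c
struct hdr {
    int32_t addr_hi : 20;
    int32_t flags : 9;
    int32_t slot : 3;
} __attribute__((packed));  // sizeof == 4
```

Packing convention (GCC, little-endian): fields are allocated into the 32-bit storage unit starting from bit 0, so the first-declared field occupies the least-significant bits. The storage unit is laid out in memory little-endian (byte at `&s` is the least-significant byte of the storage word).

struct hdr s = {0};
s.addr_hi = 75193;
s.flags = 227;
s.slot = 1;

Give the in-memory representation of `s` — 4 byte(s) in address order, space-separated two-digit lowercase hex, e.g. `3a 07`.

b9 25 31 2e

addr_hi (20b) val=75193 bits=0x125b9 at bit 0: 0x000125b9
flags (9b) val=227 bits=0xe3 at bit 20: 0x0e3125b9
slot (3b) val=1 bits=0x1 at bit 29: 0x2e3125b9
word = 0x2e3125b9 → little-endian bytes:
  [0]=0xb9  [1]=0x25  [2]=0x31  [3]=0x2e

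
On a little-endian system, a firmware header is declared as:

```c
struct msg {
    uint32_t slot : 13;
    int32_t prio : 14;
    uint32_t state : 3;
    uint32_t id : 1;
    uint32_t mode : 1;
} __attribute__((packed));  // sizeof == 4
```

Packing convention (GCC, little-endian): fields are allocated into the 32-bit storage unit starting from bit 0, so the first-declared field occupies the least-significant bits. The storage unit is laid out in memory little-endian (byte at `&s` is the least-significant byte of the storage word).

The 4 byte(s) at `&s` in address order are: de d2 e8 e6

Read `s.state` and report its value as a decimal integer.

4

[0]=0xde [1]=0xd2 [2]=0xe8 [3]=0xe6 (little-endian) → word 0xe6e8d2de
slot [0+:13] = (word>>0) & 0x1fff = 4830
prio [13+:14] = (word>>13) & 0x3fff = 14150
state [27+:3] = (word>>27) & 0x7 = 4  ←
id [30+:1] = (word>>30) & 0x1 = 1
mode [31+:1] = (word>>31) & 0x1 = 1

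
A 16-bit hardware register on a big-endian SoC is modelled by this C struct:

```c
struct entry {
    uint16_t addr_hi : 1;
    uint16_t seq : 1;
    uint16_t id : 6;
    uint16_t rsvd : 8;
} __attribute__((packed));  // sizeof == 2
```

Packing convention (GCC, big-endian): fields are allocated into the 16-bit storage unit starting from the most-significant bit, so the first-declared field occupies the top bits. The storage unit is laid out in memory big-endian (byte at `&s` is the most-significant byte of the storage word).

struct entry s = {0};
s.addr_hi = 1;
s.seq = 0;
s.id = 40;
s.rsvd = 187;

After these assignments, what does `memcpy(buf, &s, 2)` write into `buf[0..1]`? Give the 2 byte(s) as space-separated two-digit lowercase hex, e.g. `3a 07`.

a8 bb

[15+:1] addr_hi=1 & 0x1 = 0x1; word=0x8000
[14+:1] seq=0 & 0x1 = 0x0; word=0x8000
[8+:6] id=40 & 0x3f = 0x28; word=0xa800
[0+:8] rsvd=187 & 0xff = 0xbb; word=0xa8bb
word = 0xa8bb → big-endian bytes:
  [0]=0xa8  [1]=0xbb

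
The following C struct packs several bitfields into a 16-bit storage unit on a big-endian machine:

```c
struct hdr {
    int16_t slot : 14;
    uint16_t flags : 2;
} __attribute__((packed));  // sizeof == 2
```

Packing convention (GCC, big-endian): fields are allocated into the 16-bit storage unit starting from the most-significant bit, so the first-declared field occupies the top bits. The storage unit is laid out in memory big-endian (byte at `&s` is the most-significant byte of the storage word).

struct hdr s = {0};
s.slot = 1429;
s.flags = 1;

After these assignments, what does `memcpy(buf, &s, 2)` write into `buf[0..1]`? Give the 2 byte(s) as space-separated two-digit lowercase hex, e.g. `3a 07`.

[2+:14] slot=1429 & 0x3fff = 0x595; word=0x1654
[0+:2] flags=1 & 0x3 = 0x1; word=0x1655
word = 0x1655 → big-endian bytes:
  [0]=0x16  [1]=0x55

16 55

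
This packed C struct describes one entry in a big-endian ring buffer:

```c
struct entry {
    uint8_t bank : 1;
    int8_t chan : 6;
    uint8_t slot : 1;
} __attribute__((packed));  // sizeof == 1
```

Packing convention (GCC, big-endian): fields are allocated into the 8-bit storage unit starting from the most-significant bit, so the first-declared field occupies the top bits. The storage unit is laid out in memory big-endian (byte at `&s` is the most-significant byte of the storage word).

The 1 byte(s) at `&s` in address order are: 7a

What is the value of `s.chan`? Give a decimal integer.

[0]=0x7a (big-endian) → word 0x7a
bank:1 @ bit 7 → (0x7a>>7)&0x1 = 0x0
chan:6 @ bit 1 → (0x7a>>1)&0x3f = 0x3d  ←
slot:1 @ bit 0 → (0x7a>>0)&0x1 = 0x0
chan signed 6b, MSB=1: 61 - 64 = -3

-3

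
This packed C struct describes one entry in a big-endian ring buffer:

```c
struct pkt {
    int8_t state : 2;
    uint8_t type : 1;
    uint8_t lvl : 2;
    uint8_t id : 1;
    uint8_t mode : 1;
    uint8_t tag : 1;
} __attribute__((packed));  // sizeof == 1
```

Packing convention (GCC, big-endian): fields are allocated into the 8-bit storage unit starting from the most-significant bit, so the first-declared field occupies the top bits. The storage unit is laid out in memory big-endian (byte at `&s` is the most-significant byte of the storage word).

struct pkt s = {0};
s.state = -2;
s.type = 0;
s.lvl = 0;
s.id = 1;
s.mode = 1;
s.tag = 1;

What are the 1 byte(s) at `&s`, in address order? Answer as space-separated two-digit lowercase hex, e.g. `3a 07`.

state:2 = -2 → 0x2 << 6 → word 0x80
type:1 = 0 → 0x0 << 5 → word 0x80
lvl:2 = 0 → 0x0 << 3 → word 0x80
id:1 = 1 → 0x1 << 2 → word 0x84
mode:1 = 1 → 0x1 << 1 → word 0x86
tag:1 = 1 → 0x1 << 0 → word 0x87
word = 0x87 → big-endian bytes:
  [0]=0x87

87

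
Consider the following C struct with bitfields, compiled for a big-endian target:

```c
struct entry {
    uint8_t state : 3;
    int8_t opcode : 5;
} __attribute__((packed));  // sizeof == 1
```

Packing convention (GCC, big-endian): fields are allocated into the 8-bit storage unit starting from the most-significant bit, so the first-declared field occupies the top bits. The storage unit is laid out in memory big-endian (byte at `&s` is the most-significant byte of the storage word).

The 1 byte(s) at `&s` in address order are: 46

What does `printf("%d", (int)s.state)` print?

2

[0]=0x46 (big-endian) → word 0x46
state [5+:3] = (word>>5) & 0x7 = 2  ←
opcode [0+:5] = (word>>0) & 0x1f = 6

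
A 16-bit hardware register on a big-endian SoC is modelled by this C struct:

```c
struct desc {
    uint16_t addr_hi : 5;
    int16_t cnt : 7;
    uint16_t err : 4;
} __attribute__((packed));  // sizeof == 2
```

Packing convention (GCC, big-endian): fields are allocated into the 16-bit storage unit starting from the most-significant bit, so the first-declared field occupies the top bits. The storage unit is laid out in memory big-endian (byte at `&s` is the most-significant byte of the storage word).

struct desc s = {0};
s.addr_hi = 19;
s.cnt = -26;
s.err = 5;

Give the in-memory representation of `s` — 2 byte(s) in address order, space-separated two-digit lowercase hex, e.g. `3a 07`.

9e 65

[11+:5] addr_hi=19 & 0x1f = 0x13; word=0x9800
[4+:7] cnt=-26 & 0x7f = 0x66; word=0x9e60
[0+:4] err=5 & 0xf = 0x5; word=0x9e65
word = 0x9e65 → big-endian bytes:
  [0]=0x9e  [1]=0x65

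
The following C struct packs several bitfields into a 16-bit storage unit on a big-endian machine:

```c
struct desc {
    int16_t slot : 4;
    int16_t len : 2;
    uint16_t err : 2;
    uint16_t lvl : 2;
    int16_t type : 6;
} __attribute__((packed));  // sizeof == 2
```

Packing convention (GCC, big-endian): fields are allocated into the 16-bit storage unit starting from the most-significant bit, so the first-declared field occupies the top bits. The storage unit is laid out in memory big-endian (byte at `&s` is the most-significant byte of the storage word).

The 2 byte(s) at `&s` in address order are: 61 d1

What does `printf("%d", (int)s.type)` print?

17

[0]=0x61 [1]=0xd1 (big-endian) → word 0x61d1
slot [12+:4] = (word>>12) & 0xf = 6
len [10+:2] = (word>>10) & 0x3 = 0
err [8+:2] = (word>>8) & 0x3 = 1
lvl [6+:2] = (word>>6) & 0x3 = 3
type [0+:6] = (word>>0) & 0x3f = 17  ←
type signed 6b, MSB=0: value = 17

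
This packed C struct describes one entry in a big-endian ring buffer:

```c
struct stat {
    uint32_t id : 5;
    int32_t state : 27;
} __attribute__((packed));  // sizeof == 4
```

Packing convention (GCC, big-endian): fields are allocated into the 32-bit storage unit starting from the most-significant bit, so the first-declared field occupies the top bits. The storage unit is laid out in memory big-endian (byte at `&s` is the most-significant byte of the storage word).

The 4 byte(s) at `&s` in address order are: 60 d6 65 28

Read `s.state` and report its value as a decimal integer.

[0]=0x60 [1]=0xd6 [2]=0x65 [3]=0x28 (big-endian) → word 0x60d66528
id [27+:5] = (word>>27) & 0x1f = 12
state [0+:27] = (word>>0) & 0x7ffffff = 14050600  ←
state signed 27b, MSB=0: value = 14050600

14050600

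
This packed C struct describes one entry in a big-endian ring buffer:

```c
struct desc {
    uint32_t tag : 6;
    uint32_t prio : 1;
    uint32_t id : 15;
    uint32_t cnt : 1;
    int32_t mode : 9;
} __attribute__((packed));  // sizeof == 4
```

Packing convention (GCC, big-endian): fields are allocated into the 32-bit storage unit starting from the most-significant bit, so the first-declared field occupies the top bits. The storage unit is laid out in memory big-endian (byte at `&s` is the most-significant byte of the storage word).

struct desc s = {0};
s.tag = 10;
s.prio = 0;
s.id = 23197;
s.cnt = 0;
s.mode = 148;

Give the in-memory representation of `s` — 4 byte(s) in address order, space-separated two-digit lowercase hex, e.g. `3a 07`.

29 6a 74 94

tag (6b) val=10 bits=0xa at bit 26: 0x28000000
prio (1b) val=0 bits=0x0 at bit 25: 0x28000000
id (15b) val=23197 bits=0x5a9d at bit 10: 0x296a7400
cnt (1b) val=0 bits=0x0 at bit 9: 0x296a7400
mode (9b) val=148 bits=0x94 at bit 0: 0x296a7494
word = 0x296a7494 → big-endian bytes:
  [0]=0x29  [1]=0x6a  [2]=0x74  [3]=0x94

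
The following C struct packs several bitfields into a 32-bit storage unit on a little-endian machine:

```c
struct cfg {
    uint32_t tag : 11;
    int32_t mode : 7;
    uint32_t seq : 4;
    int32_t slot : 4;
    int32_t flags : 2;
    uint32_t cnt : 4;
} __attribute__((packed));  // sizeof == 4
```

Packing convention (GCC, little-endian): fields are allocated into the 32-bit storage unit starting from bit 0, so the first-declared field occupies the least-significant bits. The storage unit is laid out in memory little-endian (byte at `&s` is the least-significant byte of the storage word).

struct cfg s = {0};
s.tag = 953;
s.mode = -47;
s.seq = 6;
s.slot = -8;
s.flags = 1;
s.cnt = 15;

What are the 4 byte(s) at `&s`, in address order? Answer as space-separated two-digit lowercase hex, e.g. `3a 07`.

tag:11 = 953 → 0x3b9 << 0 → word 0x000003b9
mode:7 = -47 → 0x51 << 11 → word 0x00028bb9
seq:4 = 6 → 0x6 << 18 → word 0x001a8bb9
slot:4 = -8 → 0x8 << 22 → word 0x021a8bb9
flags:2 = 1 → 0x1 << 26 → word 0x061a8bb9
cnt:4 = 15 → 0xf << 28 → word 0xf61a8bb9
word = 0xf61a8bb9 → little-endian bytes:
  [0]=0xb9  [1]=0x8b  [2]=0x1a  [3]=0xf6

b9 8b 1a f6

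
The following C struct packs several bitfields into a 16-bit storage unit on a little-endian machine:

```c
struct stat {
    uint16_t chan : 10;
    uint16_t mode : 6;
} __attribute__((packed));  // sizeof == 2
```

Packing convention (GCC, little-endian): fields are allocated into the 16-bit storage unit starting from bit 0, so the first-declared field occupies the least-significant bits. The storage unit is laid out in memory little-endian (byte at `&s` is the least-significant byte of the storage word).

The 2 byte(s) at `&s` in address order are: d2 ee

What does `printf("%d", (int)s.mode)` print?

59

[0]=0xd2 [1]=0xee (little-endian) → word 0xeed2
chan [0+:10] = (word>>0) & 0x3ff = 722
mode [10+:6] = (word>>10) & 0x3f = 59  ←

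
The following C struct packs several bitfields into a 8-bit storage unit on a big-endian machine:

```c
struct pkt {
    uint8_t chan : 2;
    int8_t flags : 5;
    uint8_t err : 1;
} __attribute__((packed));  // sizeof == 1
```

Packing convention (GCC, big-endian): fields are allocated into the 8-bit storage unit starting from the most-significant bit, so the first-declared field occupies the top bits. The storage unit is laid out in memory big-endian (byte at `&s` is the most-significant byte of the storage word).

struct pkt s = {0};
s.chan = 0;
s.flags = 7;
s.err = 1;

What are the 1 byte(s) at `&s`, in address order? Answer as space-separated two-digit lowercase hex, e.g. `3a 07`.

0f

chan:2 = 0 → 0x0 << 6 → word 0x00
flags:5 = 7 → 0x7 << 1 → word 0x0e
err:1 = 1 → 0x1 << 0 → word 0x0f
word = 0x0f → big-endian bytes:
  [0]=0x0f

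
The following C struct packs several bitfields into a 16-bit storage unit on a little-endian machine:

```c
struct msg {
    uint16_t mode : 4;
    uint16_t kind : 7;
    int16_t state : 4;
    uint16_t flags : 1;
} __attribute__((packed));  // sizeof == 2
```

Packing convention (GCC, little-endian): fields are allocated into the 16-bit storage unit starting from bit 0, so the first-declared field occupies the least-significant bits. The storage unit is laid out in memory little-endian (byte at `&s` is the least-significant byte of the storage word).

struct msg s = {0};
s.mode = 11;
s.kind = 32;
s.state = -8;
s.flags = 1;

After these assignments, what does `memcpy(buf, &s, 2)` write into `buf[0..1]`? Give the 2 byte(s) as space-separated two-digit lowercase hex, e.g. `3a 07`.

mode:4 = 11 → 0xb << 0 → word 0x000b
kind:7 = 32 → 0x20 << 4 → word 0x020b
state:4 = -8 → 0x8 << 11 → word 0x420b
flags:1 = 1 → 0x1 << 15 → word 0xc20b
word = 0xc20b → little-endian bytes:
  [0]=0x0b  [1]=0xc2

0b c2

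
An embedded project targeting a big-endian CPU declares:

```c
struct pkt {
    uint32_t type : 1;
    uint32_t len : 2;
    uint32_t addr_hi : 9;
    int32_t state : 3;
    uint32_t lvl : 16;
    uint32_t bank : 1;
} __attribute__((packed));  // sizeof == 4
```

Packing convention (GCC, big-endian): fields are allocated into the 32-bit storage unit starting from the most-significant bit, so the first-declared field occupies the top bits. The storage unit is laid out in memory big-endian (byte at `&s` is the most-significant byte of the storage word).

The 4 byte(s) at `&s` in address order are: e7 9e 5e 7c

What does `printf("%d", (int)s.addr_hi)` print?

[0]=0xe7 [1]=0x9e [2]=0x5e [3]=0x7c (big-endian) → word 0xe79e5e7c
type:1 @ bit 31 → (0xe79e5e7c>>31)&0x1 = 0x1
len:2 @ bit 29 → (0xe79e5e7c>>29)&0x3 = 0x3
addr_hi:9 @ bit 20 → (0xe79e5e7c>>20)&0x1ff = 0x79  ←
state:3 @ bit 17 → (0xe79e5e7c>>17)&0x7 = 0x7
lvl:16 @ bit 1 → (0xe79e5e7c>>1)&0xffff = 0x2f3e
bank:1 @ bit 0 → (0xe79e5e7c>>0)&0x1 = 0x0

121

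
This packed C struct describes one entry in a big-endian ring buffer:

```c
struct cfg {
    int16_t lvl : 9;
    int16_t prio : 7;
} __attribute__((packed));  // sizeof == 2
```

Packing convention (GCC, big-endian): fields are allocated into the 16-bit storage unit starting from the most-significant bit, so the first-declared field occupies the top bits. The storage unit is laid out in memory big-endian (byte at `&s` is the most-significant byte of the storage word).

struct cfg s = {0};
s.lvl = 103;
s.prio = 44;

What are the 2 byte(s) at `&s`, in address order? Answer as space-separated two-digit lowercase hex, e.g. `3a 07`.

33 ac

lvl:9 = 103 → 0x67 << 7 → word 0x3380
prio:7 = 44 → 0x2c << 0 → word 0x33ac
word = 0x33ac → big-endian bytes:
  [0]=0x33  [1]=0xac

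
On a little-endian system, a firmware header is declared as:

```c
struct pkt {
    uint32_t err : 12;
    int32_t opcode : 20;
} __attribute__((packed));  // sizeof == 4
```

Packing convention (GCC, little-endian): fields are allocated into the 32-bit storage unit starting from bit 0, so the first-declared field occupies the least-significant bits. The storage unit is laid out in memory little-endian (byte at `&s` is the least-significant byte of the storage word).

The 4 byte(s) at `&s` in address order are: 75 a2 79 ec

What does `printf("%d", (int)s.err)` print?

[0]=0x75 [1]=0xa2 [2]=0x79 [3]=0xec (little-endian) → word 0xec79a275
err [0+:12] = (word>>0) & 0xfff = 629  ←
opcode [12+:20] = (word>>12) & 0xfffff = 968602

629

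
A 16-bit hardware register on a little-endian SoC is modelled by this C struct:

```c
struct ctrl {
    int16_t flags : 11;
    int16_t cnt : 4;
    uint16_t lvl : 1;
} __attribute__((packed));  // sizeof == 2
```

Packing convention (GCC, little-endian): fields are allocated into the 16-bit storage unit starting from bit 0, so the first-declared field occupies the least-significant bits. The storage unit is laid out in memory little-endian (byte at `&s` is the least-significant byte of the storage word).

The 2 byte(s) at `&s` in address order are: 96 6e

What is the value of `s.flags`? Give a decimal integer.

[0]=0x96 [1]=0x6e (little-endian) → word 0x6e96
flags [0+:11] = (word>>0) & 0x7ff = 1686  ←
cnt [11+:4] = (word>>11) & 0xf = 13
lvl [15+:1] = (word>>15) & 0x1 = 0
flags signed 11b, MSB=1: 1686 - 2048 = -362

-362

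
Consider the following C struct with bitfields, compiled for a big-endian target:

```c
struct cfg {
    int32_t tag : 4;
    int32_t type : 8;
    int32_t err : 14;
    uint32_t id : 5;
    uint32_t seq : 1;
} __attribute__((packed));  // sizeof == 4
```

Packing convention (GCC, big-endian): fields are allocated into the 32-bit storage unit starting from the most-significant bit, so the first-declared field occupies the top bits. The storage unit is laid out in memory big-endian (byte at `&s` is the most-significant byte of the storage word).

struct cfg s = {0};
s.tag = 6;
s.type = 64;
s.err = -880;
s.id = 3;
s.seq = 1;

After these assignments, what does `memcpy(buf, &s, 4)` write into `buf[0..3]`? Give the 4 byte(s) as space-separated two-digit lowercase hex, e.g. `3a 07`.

tag:4 = 6 → 0x6 << 28 → word 0x60000000
type:8 = 64 → 0x40 << 20 → word 0x64000000
err:14 = -880 → 0x3c90 << 6 → word 0x640f2400
id:5 = 3 → 0x3 << 1 → word 0x640f2406
seq:1 = 1 → 0x1 << 0 → word 0x640f2407
word = 0x640f2407 → big-endian bytes:
  [0]=0x64  [1]=0x0f  [2]=0x24  [3]=0x07

64 0f 24 07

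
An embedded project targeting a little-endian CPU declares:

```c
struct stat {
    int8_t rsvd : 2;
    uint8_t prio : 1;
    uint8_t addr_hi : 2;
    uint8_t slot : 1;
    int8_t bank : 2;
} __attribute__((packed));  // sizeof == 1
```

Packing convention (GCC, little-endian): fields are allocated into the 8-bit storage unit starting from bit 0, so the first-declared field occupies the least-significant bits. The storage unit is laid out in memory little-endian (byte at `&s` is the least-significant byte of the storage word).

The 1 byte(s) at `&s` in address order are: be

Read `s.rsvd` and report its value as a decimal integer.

-2

[0]=0xbe (little-endian) → word 0xbe
rsvd:2 @ bit 0 → (0xbe>>0)&0x3 = 0x2  ←
prio:1 @ bit 2 → (0xbe>>2)&0x1 = 0x1
addr_hi:2 @ bit 3 → (0xbe>>3)&0x3 = 0x3
slot:1 @ bit 5 → (0xbe>>5)&0x1 = 0x1
bank:2 @ bit 6 → (0xbe>>6)&0x3 = 0x2
rsvd signed 2b, MSB=1: 2 - 4 = -2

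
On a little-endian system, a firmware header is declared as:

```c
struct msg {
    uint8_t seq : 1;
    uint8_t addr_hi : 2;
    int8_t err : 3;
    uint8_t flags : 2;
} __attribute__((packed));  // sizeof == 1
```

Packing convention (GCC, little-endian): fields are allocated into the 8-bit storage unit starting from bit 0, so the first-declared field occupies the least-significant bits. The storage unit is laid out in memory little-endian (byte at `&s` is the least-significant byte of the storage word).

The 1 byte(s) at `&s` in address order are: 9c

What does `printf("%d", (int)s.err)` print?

3

[0]=0x9c (little-endian) → word 0x9c
seq [0+:1] = (word>>0) & 0x1 = 0
addr_hi [1+:2] = (word>>1) & 0x3 = 2
err [3+:3] = (word>>3) & 0x7 = 3  ←
flags [6+:2] = (word>>6) & 0x3 = 2
err signed 3b, MSB=0: value = 3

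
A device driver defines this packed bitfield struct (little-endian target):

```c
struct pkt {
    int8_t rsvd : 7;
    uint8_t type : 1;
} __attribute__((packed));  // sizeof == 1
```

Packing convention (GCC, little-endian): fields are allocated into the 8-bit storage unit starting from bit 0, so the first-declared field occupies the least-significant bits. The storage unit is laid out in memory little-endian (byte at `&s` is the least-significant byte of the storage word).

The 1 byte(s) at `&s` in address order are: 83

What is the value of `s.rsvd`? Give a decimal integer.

3

[0]=0x83 (little-endian) → word 0x83
rsvd [0+:7] = (word>>0) & 0x7f = 3  ←
type [7+:1] = (word>>7) & 0x1 = 1
rsvd signed 7b, MSB=0: value = 3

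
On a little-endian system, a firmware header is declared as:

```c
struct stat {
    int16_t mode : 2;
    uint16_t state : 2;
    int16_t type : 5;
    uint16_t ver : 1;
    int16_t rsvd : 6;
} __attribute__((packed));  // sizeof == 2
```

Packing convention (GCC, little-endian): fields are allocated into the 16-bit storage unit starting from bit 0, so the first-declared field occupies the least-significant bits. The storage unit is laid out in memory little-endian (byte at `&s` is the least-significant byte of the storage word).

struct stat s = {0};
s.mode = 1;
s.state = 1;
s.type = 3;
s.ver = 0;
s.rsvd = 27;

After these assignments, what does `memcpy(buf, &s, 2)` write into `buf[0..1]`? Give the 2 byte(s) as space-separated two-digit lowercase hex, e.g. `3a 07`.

35 6c

[0+:2] mode=1 & 0x3 = 0x1; word=0x0001
[2+:2] state=1 & 0x3 = 0x1; word=0x0005
[4+:5] type=3 & 0x1f = 0x3; word=0x0035
[9+:1] ver=0 & 0x1 = 0x0; word=0x0035
[10+:6] rsvd=27 & 0x3f = 0x1b; word=0x6c35
word = 0x6c35 → little-endian bytes:
  [0]=0x35  [1]=0x6c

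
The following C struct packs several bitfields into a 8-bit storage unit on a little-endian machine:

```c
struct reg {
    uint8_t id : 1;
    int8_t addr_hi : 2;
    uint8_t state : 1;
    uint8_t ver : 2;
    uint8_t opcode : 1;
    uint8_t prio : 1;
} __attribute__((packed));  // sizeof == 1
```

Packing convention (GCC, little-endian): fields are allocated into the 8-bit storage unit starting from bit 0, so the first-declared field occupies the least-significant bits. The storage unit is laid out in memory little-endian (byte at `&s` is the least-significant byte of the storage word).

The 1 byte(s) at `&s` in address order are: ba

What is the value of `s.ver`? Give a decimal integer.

[0]=0xba (little-endian) → word 0xba
id [0+:1] = (word>>0) & 0x1 = 0
addr_hi [1+:2] = (word>>1) & 0x3 = 1
state [3+:1] = (word>>3) & 0x1 = 1
ver [4+:2] = (word>>4) & 0x3 = 3  ←
opcode [6+:1] = (word>>6) & 0x1 = 0
prio [7+:1] = (word>>7) & 0x1 = 1

3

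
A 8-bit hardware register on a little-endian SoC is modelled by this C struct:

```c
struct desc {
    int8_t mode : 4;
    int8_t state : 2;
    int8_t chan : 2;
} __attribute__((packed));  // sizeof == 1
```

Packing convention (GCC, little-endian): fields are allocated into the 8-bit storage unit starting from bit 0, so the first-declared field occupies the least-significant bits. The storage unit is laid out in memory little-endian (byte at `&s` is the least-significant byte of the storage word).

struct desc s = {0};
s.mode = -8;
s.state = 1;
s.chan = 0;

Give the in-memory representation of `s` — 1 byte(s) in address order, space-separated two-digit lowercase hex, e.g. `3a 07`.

18

mode (4b) val=-8 bits=0x8 at bit 0: 0x08
state (2b) val=1 bits=0x1 at bit 4: 0x18
chan (2b) val=0 bits=0x0 at bit 6: 0x18
word = 0x18 → little-endian bytes:
  [0]=0x18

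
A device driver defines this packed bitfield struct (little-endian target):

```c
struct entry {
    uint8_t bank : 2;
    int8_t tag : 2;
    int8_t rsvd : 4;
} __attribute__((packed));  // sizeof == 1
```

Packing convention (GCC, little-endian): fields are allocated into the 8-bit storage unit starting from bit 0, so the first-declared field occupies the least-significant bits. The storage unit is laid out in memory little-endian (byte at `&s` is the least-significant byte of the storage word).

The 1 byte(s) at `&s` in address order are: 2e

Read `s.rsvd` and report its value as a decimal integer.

[0]=0x2e (little-endian) → word 0x2e
bank:2 @ bit 0 → (0x2e>>0)&0x3 = 0x2
tag:2 @ bit 2 → (0x2e>>2)&0x3 = 0x3
rsvd:4 @ bit 4 → (0x2e>>4)&0xf = 0x2  ←
rsvd signed 4b, MSB=0: value = 2

2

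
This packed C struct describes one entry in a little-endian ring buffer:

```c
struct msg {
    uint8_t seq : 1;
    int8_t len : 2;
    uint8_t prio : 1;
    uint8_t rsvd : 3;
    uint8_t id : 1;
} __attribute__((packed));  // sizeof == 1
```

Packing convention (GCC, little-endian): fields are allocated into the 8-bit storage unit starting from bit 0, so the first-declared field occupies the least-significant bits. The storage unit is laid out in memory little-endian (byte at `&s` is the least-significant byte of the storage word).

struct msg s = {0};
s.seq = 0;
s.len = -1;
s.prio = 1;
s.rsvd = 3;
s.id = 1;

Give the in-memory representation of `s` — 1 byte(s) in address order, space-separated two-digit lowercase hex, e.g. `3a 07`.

be

[0+:1] seq=0 & 0x1 = 0x0; word=0x00
[1+:2] len=-1 & 0x3 = 0x3; word=0x06
[3+:1] prio=1 & 0x1 = 0x1; word=0x0e
[4+:3] rsvd=3 & 0x7 = 0x3; word=0x3e
[7+:1] id=1 & 0x1 = 0x1; word=0xbe
word = 0xbe → little-endian bytes:
  [0]=0xbe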